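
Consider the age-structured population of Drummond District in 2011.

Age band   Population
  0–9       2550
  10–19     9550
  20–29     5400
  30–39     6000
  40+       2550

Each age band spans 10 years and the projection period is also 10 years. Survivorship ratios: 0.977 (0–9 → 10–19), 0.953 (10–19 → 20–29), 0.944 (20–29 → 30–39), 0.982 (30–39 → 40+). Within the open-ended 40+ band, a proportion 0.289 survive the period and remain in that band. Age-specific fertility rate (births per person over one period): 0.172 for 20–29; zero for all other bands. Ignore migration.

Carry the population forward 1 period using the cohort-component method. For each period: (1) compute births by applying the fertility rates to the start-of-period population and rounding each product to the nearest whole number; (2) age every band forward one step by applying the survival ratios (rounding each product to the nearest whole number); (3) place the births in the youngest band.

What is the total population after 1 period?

24248

Call the bands 1 to 5, youngest first.
After projecting period 1:
Births: 5400 × 0.172 = 929
Band 2: 2550 × 0.977 = 2491
Band 3: 9550 × 0.953 = 9101
Band 4: 5400 × 0.944 = 5098
Band 5: 6000 × 0.982 + 2550 × 0.289 = 5892 + 737 = 6629
→ [929, 2491, 9101, 5098, 6629]
Total after period 1: 929 + 2491 + 9101 + 5098 + 6629 = 24248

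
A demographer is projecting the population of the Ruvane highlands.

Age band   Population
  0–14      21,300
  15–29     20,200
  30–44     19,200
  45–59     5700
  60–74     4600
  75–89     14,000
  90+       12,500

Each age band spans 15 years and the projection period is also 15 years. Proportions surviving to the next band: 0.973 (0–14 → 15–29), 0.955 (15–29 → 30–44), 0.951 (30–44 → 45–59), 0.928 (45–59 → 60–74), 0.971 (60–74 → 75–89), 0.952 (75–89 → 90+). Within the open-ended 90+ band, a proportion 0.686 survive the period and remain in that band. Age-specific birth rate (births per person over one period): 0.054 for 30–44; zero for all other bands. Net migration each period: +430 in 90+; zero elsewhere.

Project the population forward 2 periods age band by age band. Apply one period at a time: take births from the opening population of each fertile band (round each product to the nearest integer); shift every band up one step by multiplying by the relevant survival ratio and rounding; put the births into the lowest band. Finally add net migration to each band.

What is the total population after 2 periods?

Let band 1 be 0–14 through band 7 = 90+.
Period 1.
Births: 19200 × 0.054 = 1037
Band 2: 21300 × 0.973 = 20725
Band 3: 20200 × 0.955 = 19291
Band 4: 19200 × 0.951 = 18259
Band 5: 5700 × 0.928 = 5290
Band 6: 4600 × 0.971 = 4467
Band 7: 14000 × 0.952 + 12500 × 0.686 = 13328 + 8575 = 21903
Net migration: Band 7 + 430 → 22333
End of period: [1037, 20725, 19291, 18259, 5290, 4467, 22333]
Period 2.
Births: 19291 × 0.054 = 1042
Band 2: 1037 × 0.973 = 1009
Band 3: 20725 × 0.955 = 19792
Band 4: 19291 × 0.951 = 18346
Band 5: 18259 × 0.928 = 16944
Band 6: 5290 × 0.971 = 5137
Band 7: 4467 × 0.952 + 22333 × 0.686 = 4253 + 15320 = 19573
Net migration: Band 7 + 430 → 20003
End of period: [1042, 1009, 19792, 18346, 16944, 5137, 20003]
Total after period 2: 1042 + 1009 + 19792 + 18346 + 16944 + 5137 + 20003 = 82273

82273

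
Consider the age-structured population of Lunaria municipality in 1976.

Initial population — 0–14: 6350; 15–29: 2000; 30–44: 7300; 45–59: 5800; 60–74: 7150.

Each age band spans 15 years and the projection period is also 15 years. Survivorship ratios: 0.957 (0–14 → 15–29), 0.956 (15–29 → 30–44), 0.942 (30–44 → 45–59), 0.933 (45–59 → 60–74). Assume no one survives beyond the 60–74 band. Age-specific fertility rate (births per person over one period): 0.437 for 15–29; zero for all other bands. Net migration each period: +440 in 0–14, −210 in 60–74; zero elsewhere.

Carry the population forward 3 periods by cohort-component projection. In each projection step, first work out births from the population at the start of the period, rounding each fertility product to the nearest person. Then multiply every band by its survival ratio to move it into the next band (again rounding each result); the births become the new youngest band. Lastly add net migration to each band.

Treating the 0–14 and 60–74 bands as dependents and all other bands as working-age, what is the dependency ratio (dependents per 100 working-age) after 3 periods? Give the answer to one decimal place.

25.5

Call the bands 1 to 5, youngest first.
Period 1:
Births: 2000 × 0.437 = 874
Band 2: 6350 × 0.957 = 6077
Band 3: 2000 × 0.956 = 1912
Band 4: 7300 × 0.942 = 6877
Band 5: 5800 × 0.933 = 5411
Net migration: Band 1 + 440 → 1314; Band 5 − 210 → 5201
Giving 1314 / 6077 / 1912 / 6877 / 5201.
Period 2:
Births: 6077 × 0.437 = 2656
Band 2: 1314 × 0.957 = 1257
Band 3: 6077 × 0.956 = 5810
Band 4: 1912 × 0.942 = 1801
Band 5: 6877 × 0.933 = 6416
Net migration: Band 1 + 440 → 3096; Band 5 − 210 → 6206
Giving 3096 / 1257 / 5810 / 1801 / 6206.
Period 3:
Births: 1257 × 0.437 = 549
Band 2: 3096 × 0.957 = 2963
Band 3: 1257 × 0.956 = 1202
Band 4: 5810 × 0.942 = 5473
Band 5: 1801 × 0.933 = 1680
Net migration: Band 1 + 440 → 989; Band 5 − 210 → 1470
Giving 989 / 2963 / 1202 / 5473 / 1470.
Dependents (band 0–14 + band 60–74) = 989 + 1470 = 2459; working-age = 9638; ratio = 2459/9638 × 100 = 25.5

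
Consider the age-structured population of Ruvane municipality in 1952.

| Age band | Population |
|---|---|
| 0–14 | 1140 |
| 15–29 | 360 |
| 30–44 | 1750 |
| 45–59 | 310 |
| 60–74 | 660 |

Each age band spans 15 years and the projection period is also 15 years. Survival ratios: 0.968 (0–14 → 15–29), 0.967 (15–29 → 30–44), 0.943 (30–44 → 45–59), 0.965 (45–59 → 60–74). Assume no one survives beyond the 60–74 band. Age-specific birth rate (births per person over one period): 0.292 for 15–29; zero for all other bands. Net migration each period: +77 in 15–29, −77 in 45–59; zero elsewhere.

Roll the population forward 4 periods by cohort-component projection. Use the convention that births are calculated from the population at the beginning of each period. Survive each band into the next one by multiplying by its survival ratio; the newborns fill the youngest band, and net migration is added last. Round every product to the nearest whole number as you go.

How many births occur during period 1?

105

Period 1.
Births: 360 × 0.292 = 105
15–29: 1140 × 0.968 = 1104
30–44: 360 × 0.967 = 348
45–59: 1750 × 0.943 = 1650
60–74: 310 × 0.965 = 299
Net migration: 15–29 + 77 → 1181; 45–59 − 77 → 1573
End of period: [105, 1181, 348, 1573, 299]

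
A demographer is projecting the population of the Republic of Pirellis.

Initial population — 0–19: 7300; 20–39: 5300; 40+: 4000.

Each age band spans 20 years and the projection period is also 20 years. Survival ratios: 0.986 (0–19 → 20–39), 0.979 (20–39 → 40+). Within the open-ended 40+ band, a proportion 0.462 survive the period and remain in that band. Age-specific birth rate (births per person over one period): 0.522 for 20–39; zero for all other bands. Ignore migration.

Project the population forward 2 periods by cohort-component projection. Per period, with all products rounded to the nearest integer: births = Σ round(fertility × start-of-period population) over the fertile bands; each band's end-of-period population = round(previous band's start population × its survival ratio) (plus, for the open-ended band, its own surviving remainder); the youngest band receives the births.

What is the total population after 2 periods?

16783

Let group 1 be 0–19 through group 3 = 40+.
[period 1]
Births: 5300 × 0.522 = 2767
Group 2: 7300 × 0.986 = 7198
Group 3: 5300 × 0.979 + 4000 × 0.462 = 5189 + 1848 = 7037
Giving 2767 / 7198 / 7037.
[period 2]
Births: 7198 × 0.522 = 3757
Group 2: 2767 × 0.986 = 2728
Group 3: 7198 × 0.979 + 7037 × 0.462 = 7047 + 3251 = 10298
Giving 3757 / 2728 / 10298.
Total after period 2: 3757 + 2728 + 10298 = 16783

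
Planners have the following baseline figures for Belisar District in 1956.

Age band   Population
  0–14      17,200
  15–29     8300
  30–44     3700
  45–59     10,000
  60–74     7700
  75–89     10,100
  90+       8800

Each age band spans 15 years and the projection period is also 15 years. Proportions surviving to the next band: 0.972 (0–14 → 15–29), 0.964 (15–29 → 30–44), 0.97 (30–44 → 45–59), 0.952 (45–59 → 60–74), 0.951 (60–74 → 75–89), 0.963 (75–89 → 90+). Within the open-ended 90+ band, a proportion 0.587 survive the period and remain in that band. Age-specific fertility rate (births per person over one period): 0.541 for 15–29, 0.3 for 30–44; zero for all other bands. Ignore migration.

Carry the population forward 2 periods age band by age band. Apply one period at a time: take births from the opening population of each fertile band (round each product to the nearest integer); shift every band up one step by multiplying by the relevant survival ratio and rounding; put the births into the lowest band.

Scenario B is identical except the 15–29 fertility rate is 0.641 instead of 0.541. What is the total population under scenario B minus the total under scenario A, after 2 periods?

(Groups numbered youngest = 1 to oldest = 7.)
— Period 1 —
Births: 8300 * 0.541 = 4490, 3700 * 0.3 = 1110 — total 5600
Group 2: 17200 * 0.972 = 16718
Group 3: 8300 * 0.964 = 8001
Group 4: 3700 * 0.97 = 3589
Group 5: 10000 * 0.952 = 9520
Group 6: 7700 * 0.951 = 7323
Group 7: 10100 * 0.963 + 8800 * 0.587 = 9726 + 5166 = 14892
→ [5600, 16718, 8001, 3589, 9520, 7323, 14892]
— Period 2 —
Births: 16718 * 0.541 = 9044, 8001 * 0.3 = 2400 — total 11444
Group 2: 5600 * 0.972 = 5443
Group 3: 16718 * 0.964 = 16116
Group 4: 8001 * 0.97 = 7761
Group 5: 3589 * 0.952 = 3417
Group 6: 9520 * 0.951 = 9054
Group 7: 7323 * 0.963 + 14892 * 0.587 = 7052 + 8742 = 15794
→ [11444, 5443, 16116, 7761, 3417, 9054, 15794]
Scenario A total after 2 periods: 69029
Scenario B projection —
— Period 1 —
Births: 8300 * 0.641 = 5320, 3700 * 0.3 = 1110 — total 6430
Group 2: 17200 * 0.972 = 16718
Group 3: 8300 * 0.964 = 8001
Group 4: 3700 * 0.97 = 3589
Group 5: 10000 * 0.952 = 9520
Group 6: 7700 * 0.951 = 7323
Group 7: 10100 * 0.963 + 8800 * 0.587 = 9726 + 5166 = 14892
→ [6430, 16718, 8001, 3589, 9520, 7323, 14892]
— Period 2 —
Births: 16718 * 0.641 = 10716, 8001 * 0.3 = 2400 — total 13116
Group 2: 6430 * 0.972 = 6250
Group 3: 16718 * 0.964 = 16116
Group 4: 8001 * 0.97 = 7761
Group 5: 3589 * 0.952 = 3417
Group 6: 9520 * 0.951 = 9054
Group 7: 7323 * 0.963 + 14892 * 0.587 = 7052 + 8742 = 15794
→ [13116, 6250, 16116, 7761, 3417, 9054, 15794]
Scenario B total after 2 periods: 71508
Difference B − A = 71508 − 69029 = 2479

2479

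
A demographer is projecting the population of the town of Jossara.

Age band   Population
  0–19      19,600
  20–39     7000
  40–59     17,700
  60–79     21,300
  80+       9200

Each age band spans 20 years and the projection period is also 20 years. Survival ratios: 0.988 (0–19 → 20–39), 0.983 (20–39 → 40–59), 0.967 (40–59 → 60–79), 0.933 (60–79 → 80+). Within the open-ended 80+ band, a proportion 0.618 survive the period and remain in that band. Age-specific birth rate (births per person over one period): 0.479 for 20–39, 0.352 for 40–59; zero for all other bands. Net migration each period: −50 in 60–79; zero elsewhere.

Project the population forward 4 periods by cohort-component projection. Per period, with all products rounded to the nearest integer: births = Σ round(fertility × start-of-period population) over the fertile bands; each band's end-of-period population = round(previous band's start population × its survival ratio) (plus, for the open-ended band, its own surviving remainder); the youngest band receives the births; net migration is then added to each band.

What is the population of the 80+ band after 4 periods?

Period 1.
Births: 7000 × 0.479 = 3353, 17700 × 0.352 = 6230 — total 9583
20–39: 19600 × 0.988 = 19365
40–59: 7000 × 0.983 = 6881
60–79: 17700 × 0.967 = 17116
80+: 21300 × 0.933 + 9200 × 0.618 = 19873 + 5686 = 25559
Net migration: 60–79 − 50 → 17066
End of period: [9583, 19365, 6881, 17066, 25559]
Period 2.
Births: 19365 × 0.479 = 9276, 6881 × 0.352 = 2422 — total 11698
20–39: 9583 × 0.988 = 9468
40–59: 19365 × 0.983 = 19036
60–79: 6881 × 0.967 = 6654
80+: 17066 × 0.933 + 25559 × 0.618 = 15923 + 15795 = 31718
Net migration: 60–79 − 50 → 6604
End of period: [11698, 9468, 19036, 6604, 31718]
Period 3.
Births: 9468 × 0.479 = 4535, 19036 × 0.352 = 6701 — total 11236
20–39: 11698 × 0.988 = 11558
40–59: 9468 × 0.983 = 9307
60–79: 19036 × 0.967 = 18408
80+: 6604 × 0.933 + 31718 × 0.618 = 6162 + 19602 = 25764
Net migration: 60–79 − 50 → 18358
End of period: [11236, 11558, 9307, 18358, 25764]
Period 4.
Births: 11558 × 0.479 = 5536, 9307 × 0.352 = 3276 — total 8812
20–39: 11236 × 0.988 = 11101
40–59: 11558 × 0.983 = 11362
60–79: 9307 × 0.967 = 9000
80+: 18358 × 0.933 + 25764 × 0.618 = 17128 + 15922 = 33050
Net migration: 60–79 − 50 → 8950
End of period: [8812, 11101, 11362, 8950, 33050]

33050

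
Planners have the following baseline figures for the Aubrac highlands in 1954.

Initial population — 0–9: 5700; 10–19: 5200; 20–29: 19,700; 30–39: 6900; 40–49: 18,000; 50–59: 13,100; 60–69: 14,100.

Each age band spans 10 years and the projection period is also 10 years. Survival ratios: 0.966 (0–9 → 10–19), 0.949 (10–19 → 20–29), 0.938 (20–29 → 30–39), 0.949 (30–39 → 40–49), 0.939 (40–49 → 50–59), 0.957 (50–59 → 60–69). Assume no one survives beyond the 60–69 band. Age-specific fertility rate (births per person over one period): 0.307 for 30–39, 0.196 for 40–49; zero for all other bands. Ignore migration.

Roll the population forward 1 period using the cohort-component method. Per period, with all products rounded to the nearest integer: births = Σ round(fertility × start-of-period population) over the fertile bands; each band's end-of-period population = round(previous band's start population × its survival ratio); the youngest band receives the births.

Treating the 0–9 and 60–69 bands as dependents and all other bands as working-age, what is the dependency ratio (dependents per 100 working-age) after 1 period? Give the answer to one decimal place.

34.7

Period 1.
Births: 6900 * 0.307 = 2118 ; 18000 * 0.196 = 3528 — total 5646
10–19: 5700 * 0.966 = 5506
20–29: 5200 * 0.949 = 4935
30–39: 19700 * 0.938 = 18479
40–49: 6900 * 0.949 = 6548
50–59: 18000 * 0.939 = 16902
60–69: 13100 * 0.957 = 12537
Giving 5646 / 5506 / 4935 / 18479 / 6548 / 16902 / 12537.
Dependents (band 0–9 + band 60–69) = 5646 + 12537 = 18183; working-age = 52370; ratio = 18183/52370 × 100 = 34.7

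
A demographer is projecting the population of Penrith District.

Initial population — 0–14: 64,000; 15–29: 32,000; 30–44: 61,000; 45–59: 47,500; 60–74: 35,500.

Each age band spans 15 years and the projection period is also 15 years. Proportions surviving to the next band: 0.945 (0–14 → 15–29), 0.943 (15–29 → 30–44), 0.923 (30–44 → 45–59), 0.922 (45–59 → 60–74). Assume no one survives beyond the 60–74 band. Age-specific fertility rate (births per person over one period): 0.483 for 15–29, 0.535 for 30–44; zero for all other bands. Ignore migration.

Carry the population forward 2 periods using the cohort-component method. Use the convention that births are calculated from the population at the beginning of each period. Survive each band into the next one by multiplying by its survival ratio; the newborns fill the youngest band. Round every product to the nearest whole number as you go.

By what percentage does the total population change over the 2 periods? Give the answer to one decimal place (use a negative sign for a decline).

-5.2

Numbering the bands 1..5 from youngest to oldest:
Period 1:
Births: 32000 * 0.483 = 15456, 61000 * 0.535 = 32635 → 48091
Band 2: 64000 * 0.945 = 60480
Band 3: 32000 * 0.943 = 30176
Band 4: 61000 * 0.923 = 56303
Band 5: 47500 * 0.922 = 43795
Giving 48091 / 60480 / 30176 / 56303 / 43795.
Period 2:
Births: 60480 * 0.483 = 29212, 30176 * 0.535 = 16144 → 45356
Band 2: 48091 * 0.945 = 45446
Band 3: 60480 * 0.943 = 57033
Band 4: 30176 * 0.923 = 27852
Band 5: 56303 * 0.922 = 51911
Giving 45356 / 45446 / 57033 / 27852 / 51911.
Total: 240000 → 227598; change = -12402; percentage change = -5.2%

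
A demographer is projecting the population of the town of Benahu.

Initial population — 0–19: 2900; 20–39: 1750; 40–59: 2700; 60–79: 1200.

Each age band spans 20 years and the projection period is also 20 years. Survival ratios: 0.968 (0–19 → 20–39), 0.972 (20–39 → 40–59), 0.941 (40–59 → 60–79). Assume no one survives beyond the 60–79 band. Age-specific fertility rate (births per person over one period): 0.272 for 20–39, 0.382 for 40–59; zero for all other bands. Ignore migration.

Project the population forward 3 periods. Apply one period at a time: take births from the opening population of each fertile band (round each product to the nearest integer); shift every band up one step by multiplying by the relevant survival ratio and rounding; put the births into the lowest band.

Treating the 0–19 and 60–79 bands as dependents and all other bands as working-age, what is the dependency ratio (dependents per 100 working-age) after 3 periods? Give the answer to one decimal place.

Period 1.
Births: 1750 × 0.272 = 476 ; 2700 × 0.382 = 1031 → total 1507
20–39: 2900 × 0.968 = 2807
40–59: 1750 × 0.972 = 1701
60–79: 2700 × 0.941 = 2541
End of period: [1507, 2807, 1701, 2541]
Period 2.
Births: 2807 × 0.272 = 764 ; 1701 × 0.382 = 650 → total 1414
20–39: 1507 × 0.968 = 1459
40–59: 2807 × 0.972 = 2728
60–79: 1701 × 0.941 = 1601
End of period: [1414, 1459, 2728, 1601]
Period 3.
Births: 1459 × 0.272 = 397 ; 2728 × 0.382 = 1042 → total 1439
20–39: 1414 × 0.968 = 1369
40–59: 1459 × 0.972 = 1418
60–79: 2728 × 0.941 = 2567
End of period: [1439, 1369, 1418, 2567]
Dependents (band 0–19 + band 60–79) = 1439 + 2567 = 4006; working-age = 2787; ratio = 4006/2787 × 100 = 143.7

143.7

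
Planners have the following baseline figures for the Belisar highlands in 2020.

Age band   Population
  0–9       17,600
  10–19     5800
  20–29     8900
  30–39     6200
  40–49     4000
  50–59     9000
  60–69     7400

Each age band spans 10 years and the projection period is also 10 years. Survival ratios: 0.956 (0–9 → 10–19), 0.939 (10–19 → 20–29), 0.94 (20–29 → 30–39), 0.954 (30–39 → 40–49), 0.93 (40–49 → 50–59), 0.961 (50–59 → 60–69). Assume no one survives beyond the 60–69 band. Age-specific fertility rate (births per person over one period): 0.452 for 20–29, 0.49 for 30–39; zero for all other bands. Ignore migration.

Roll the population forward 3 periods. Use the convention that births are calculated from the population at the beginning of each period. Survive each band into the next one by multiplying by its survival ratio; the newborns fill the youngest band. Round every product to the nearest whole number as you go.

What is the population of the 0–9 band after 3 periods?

[period 1]
Births: 8900 * 0.452 = 4023, 6200 * 0.49 = 3038 → 7061
10–19: 17600 * 0.956 = 16826
20–29: 5800 * 0.939 = 5446
30–39: 8900 * 0.94 = 8366
40–49: 6200 * 0.954 = 5915
50–59: 4000 * 0.93 = 3720
60–69: 9000 * 0.961 = 8649
Population now: 0–9=7061, 10–19=16826, 20–29=5446, 30–39=8366, 40–49=5915, 50–59=3720, 60–69=8649
[period 2]
Births: 5446 * 0.452 = 2462, 8366 * 0.49 = 4099 → 6561
10–19: 7061 * 0.956 = 6750
20–29: 16826 * 0.939 = 15800
30–39: 5446 * 0.94 = 5119
40–49: 8366 * 0.954 = 7981
50–59: 5915 * 0.93 = 5501
60–69: 3720 * 0.961 = 3575
Population now: 0–9=6561, 10–19=6750, 20–29=15800, 30–39=5119, 40–49=7981, 50–59=5501, 60–69=3575
[period 3]
Births: 15800 * 0.452 = 7142, 5119 * 0.49 = 2508 → 9650
10–19: 6561 * 0.956 = 6272
20–29: 6750 * 0.939 = 6338
30–39: 15800 * 0.94 = 14852
40–49: 5119 * 0.954 = 4884
50–59: 7981 * 0.93 = 7422
60–69: 5501 * 0.961 = 5286
Population now: 0–9=9650, 10–19=6272, 20–29=6338, 30–39=14852, 40–49=4884, 50–59=7422, 60–69=5286

9650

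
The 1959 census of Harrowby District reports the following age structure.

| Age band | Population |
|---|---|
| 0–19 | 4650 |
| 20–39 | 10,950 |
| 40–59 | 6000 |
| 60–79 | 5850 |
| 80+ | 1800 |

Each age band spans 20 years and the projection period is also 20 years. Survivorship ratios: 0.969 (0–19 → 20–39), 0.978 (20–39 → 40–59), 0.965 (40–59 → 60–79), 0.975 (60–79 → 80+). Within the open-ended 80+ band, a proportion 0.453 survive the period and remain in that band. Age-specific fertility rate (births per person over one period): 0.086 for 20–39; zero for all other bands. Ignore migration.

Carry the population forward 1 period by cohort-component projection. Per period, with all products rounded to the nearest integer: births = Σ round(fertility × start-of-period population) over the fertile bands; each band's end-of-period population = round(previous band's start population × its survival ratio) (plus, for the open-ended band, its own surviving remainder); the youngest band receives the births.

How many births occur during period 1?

942

Period 1.
Births: 10950 × 0.086 = 942
20–39: 4650 × 0.969 = 4506
40–59: 10950 × 0.978 = 10709
60–79: 6000 × 0.965 = 5790
80+: 5850 × 0.975 + 1800 × 0.453 = 5704 + 815 = 6519
Giving 942 / 4506 / 10709 / 5790 / 6519.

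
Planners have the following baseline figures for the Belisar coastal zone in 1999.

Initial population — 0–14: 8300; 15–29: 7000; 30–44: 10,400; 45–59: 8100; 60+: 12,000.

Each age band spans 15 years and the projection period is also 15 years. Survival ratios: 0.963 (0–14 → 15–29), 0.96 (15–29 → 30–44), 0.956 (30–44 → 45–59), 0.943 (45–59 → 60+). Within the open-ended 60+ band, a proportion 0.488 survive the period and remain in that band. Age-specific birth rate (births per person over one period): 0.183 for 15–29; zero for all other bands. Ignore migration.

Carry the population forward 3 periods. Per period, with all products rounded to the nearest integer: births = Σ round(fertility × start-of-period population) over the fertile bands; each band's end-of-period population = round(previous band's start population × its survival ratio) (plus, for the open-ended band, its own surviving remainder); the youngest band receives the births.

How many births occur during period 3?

226

(Groups numbered youngest = 1 to oldest = 5.)
Period 1:
Births: 7000 × 0.183 = 1281
Group 2: 8300 × 0.963 = 7993
Group 3: 7000 × 0.96 = 6720
Group 4: 10400 × 0.956 = 9942
Group 5: 8100 × 0.943 + 12000 × 0.488 = 7638 + 5856 = 13494
Population now: 0–14=1281, 15–29=7993, 30–44=6720, 45–59=9942, 60+=13494
Period 2:
Births: 7993 × 0.183 = 1463
Group 2: 1281 × 0.963 = 1234
Group 3: 7993 × 0.96 = 7673
Group 4: 6720 × 0.956 = 6424
Group 5: 9942 × 0.943 + 13494 × 0.488 = 9375 + 6585 = 15960
Population now: 0–14=1463, 15–29=1234, 30–44=7673, 45–59=6424, 60+=15960
Period 3:
Births: 1234 × 0.183 = 226
Group 2: 1463 × 0.963 = 1409
Group 3: 1234 × 0.96 = 1185
Group 4: 7673 × 0.956 = 7335
Group 5: 6424 × 0.943 + 15960 × 0.488 = 6058 + 7788 = 13846
Population now: 0–14=226, 15–29=1409, 30–44=1185, 45–59=7335, 60+=13846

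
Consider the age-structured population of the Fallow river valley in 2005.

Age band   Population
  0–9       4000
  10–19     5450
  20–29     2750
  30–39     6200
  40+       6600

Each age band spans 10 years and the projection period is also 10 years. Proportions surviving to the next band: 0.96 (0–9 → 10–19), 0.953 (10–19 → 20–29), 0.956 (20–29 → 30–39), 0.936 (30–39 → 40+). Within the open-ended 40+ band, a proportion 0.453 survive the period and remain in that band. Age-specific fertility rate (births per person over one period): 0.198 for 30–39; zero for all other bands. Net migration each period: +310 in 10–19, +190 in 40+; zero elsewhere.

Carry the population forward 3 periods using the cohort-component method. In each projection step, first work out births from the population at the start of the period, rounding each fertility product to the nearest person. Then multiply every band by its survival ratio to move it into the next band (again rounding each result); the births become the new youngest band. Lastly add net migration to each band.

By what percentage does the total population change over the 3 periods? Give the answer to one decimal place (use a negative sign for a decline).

Numbering the bands 1..5 from youngest to oldest:
Period 1.
Births: 6200 × 0.198 = 1228
Band 2: 4000 × 0.96 = 3840
Band 3: 5450 × 0.953 = 5194
Band 4: 2750 × 0.956 = 2629
Band 5: 6200 × 0.936 + 6600 × 0.453 = 5803 + 2990 = 8793
Net migration: Band 2 + 310 → 4150; Band 5 + 190 → 8983
Giving 1228 / 4150 / 5194 / 2629 / 8983.
Period 2.
Births: 2629 × 0.198 = 521
Band 2: 1228 × 0.96 = 1179
Band 3: 4150 × 0.953 = 3955
Band 4: 5194 × 0.956 = 4965
Band 5: 2629 × 0.936 + 8983 × 0.453 = 2461 + 4069 = 6530
Net migration: Band 2 + 310 → 1489; Band 5 + 190 → 6720
Giving 521 / 1489 / 3955 / 4965 / 6720.
Period 3.
Births: 4965 × 0.198 = 983
Band 2: 521 × 0.96 = 500
Band 3: 1489 × 0.953 = 1419
Band 4: 3955 × 0.956 = 3781
Band 5: 4965 × 0.936 + 6720 × 0.453 = 4647 + 3044 = 7691
Net migration: Band 2 + 310 → 810; Band 5 + 190 → 7881
Giving 983 / 810 / 1419 / 3781 / 7881.
Total: 25000 → 14874; change = -10126; percentage change = -40.5%

-40.5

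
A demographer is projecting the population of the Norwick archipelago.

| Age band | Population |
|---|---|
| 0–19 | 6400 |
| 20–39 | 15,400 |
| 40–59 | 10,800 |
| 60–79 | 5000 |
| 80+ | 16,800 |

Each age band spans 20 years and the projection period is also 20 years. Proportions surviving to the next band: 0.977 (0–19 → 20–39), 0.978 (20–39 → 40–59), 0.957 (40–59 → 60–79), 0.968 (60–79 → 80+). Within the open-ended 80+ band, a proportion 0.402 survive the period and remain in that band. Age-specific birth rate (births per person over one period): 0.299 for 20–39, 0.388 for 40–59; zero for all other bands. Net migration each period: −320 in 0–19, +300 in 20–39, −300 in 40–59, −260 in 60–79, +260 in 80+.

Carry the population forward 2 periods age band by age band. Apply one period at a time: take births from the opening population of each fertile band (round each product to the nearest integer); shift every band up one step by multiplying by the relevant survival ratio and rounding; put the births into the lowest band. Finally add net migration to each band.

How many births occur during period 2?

Let band 1 be 0–19 through band 5 = 80+.
— Period 1 —
Births: 15400 × 0.299 = 4605, 10800 × 0.388 = 4190 — total 8795
Band 2: 6400 × 0.977 = 6253
Band 3: 15400 × 0.978 = 15061
Band 4: 10800 × 0.957 = 10336
Band 5: 5000 × 0.968 + 16800 × 0.402 = 4840 + 6754 = 11594
Net migration: Band 1 − 320 → 8475; Band 2 + 300 → 6553; Band 3 − 300 → 14761; Band 4 − 260 → 10076; Band 5 + 260 → 11854
→ [8475, 6553, 14761, 10076, 11854]
— Period 2 —
Births: 6553 × 0.299 = 1959, 14761 × 0.388 = 5727 — total 7686
Band 2: 8475 × 0.977 = 8280
Band 3: 6553 × 0.978 = 6409
Band 4: 14761 × 0.957 = 14126
Band 5: 10076 × 0.968 + 11854 × 0.402 = 9754 + 4765 = 14519
Net migration: Band 1 − 320 → 7366; Band 2 + 300 → 8580; Band 3 − 300 → 6109; Band 4 − 260 → 13866; Band 5 + 260 → 14779
→ [7366, 8580, 6109, 13866, 14779]

7686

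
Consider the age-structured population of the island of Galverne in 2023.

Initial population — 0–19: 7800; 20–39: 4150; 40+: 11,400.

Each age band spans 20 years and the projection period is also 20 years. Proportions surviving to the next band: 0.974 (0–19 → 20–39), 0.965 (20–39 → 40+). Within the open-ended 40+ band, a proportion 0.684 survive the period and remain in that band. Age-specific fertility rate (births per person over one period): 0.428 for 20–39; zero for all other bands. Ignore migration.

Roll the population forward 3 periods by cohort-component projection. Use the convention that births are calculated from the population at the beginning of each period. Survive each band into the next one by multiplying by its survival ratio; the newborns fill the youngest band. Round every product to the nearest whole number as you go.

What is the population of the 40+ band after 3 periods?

Call the bands 1 to 3, youngest first.
Period 1:
Births: 4150 × 0.428 = 1776
Band 2: 7800 × 0.974 = 7597
Band 3: 4150 × 0.965 + 11400 × 0.684 = 4005 + 7798 = 11803
→ [1776, 7597, 11803]
Period 2:
Births: 7597 × 0.428 = 3252
Band 2: 1776 × 0.974 = 1730
Band 3: 7597 × 0.965 + 11803 × 0.684 = 7331 + 8073 = 15404
→ [3252, 1730, 15404]
Period 3:
Births: 1730 × 0.428 = 740
Band 2: 3252 × 0.974 = 3167
Band 3: 1730 × 0.965 + 15404 × 0.684 = 1669 + 10536 = 12205
→ [740, 3167, 12205]

12205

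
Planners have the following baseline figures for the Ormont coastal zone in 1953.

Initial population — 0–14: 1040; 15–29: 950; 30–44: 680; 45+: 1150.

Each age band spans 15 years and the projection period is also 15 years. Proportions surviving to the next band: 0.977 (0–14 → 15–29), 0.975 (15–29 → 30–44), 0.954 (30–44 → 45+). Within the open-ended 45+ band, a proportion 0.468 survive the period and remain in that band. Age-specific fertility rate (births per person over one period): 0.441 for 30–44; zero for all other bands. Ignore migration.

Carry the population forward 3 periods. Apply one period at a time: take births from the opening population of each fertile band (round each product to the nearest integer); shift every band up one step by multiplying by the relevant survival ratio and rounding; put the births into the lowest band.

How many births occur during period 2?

Period 1.
Births: 680 * 0.441 = 300
15–29: 1040 * 0.977 = 1016
30–44: 950 * 0.975 = 926
45+: 680 * 0.954 + 1150 * 0.468 = 649 + 538 = 1187
Giving 300 / 1016 / 926 / 1187.
Period 2.
Births: 926 * 0.441 = 408
15–29: 300 * 0.977 = 293
30–44: 1016 * 0.975 = 991
45+: 926 * 0.954 + 1187 * 0.468 = 883 + 556 = 1439
Giving 408 / 293 / 991 / 1439.

408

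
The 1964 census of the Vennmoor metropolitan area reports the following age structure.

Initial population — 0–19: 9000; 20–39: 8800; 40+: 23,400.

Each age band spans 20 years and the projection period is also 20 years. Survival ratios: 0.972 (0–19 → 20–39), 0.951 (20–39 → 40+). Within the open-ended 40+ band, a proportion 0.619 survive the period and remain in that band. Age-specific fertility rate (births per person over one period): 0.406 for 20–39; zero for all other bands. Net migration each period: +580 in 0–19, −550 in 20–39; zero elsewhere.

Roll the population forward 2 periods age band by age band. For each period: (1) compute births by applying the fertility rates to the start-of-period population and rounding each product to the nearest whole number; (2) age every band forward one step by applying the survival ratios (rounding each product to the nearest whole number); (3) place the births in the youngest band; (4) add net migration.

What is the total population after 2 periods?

Numbering the bands 1..3 from youngest to oldest:
Period 1.
Births: 8800 * 0.406 = 3573
Band 2: 9000 * 0.972 = 8748
Band 3: 8800 * 0.951 + 23400 * 0.619 = 8369 + 14485 = 22854
Net migration: Band 1 + 580 → 4153; Band 2 − 550 → 8198
Population now: 0–19=4153, 20–39=8198, 40+=22854
Period 2.
Births: 8198 * 0.406 = 3328
Band 2: 4153 * 0.972 = 4037
Band 3: 8198 * 0.951 + 22854 * 0.619 = 7796 + 14147 = 21943
Net migration: Band 1 + 580 → 3908; Band 2 − 550 → 3487
Population now: 0–19=3908, 20–39=3487, 40+=21943
Total after period 2: 3908 + 3487 + 21943 = 29338

29338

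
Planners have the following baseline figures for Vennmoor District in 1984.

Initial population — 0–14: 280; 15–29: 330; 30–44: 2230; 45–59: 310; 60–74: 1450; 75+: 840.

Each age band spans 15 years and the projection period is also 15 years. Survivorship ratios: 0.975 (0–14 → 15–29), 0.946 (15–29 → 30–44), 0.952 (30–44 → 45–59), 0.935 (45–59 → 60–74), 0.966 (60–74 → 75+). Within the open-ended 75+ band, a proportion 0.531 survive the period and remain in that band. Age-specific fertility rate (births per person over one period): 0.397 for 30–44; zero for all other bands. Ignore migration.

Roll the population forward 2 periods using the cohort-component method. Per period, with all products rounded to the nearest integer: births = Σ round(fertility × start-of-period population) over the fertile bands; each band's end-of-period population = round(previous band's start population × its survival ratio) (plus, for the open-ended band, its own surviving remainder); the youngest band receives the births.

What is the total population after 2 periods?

4788

Numbering the bands 1..6 from youngest to oldest:
— Period 1 —
Births: 2230 × 0.397 = 885
Band 2: 280 × 0.975 = 273
Band 3: 330 × 0.946 = 312
Band 4: 2230 × 0.952 = 2123
Band 5: 310 × 0.935 = 290
Band 6: 1450 × 0.966 + 840 × 0.531 = 1401 + 446 = 1847
End of period: [885, 273, 312, 2123, 290, 1847]
— Period 2 —
Births: 312 × 0.397 = 124
Band 2: 885 × 0.975 = 863
Band 3: 273 × 0.946 = 258
Band 4: 312 × 0.952 = 297
Band 5: 2123 × 0.935 = 1985
Band 6: 290 × 0.966 + 1847 × 0.531 = 280 + 981 = 1261
End of period: [124, 863, 258, 297, 1985, 1261]
Total after period 2: 124 + 863 + 258 + 297 + 1985 + 1261 = 4788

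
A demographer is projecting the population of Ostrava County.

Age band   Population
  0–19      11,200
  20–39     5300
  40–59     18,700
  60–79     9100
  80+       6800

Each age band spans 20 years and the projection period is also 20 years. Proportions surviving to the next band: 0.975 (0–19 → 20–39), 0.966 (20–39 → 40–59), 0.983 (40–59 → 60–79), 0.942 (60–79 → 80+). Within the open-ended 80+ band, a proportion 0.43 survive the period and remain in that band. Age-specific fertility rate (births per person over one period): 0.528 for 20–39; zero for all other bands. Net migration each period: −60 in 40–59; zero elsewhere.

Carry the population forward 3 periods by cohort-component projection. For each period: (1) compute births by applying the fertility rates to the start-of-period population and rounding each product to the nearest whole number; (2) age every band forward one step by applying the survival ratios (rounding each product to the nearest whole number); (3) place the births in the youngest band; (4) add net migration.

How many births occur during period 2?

Numbering the groups 1..5 from youngest to oldest:
— Period 1 —
Births: 5300 * 0.528 = 2798
Group 2: 11200 * 0.975 = 10920
Group 3: 5300 * 0.966 = 5120
Group 4: 18700 * 0.983 = 18382
Group 5: 9100 * 0.942 + 6800 * 0.43 = 8572 + 2924 = 11496
Net migration: Group 3 − 60 → 5060
→ [2798, 10920, 5060, 18382, 11496]
— Period 2 —
Births: 10920 * 0.528 = 5766
Group 2: 2798 * 0.975 = 2728
Group 3: 10920 * 0.966 = 10549
Group 4: 5060 * 0.983 = 4974
Group 5: 18382 * 0.942 + 11496 * 0.43 = 17316 + 4943 = 22259
Net migration: Group 3 − 60 → 10489
→ [5766, 2728, 10489, 4974, 22259]

5766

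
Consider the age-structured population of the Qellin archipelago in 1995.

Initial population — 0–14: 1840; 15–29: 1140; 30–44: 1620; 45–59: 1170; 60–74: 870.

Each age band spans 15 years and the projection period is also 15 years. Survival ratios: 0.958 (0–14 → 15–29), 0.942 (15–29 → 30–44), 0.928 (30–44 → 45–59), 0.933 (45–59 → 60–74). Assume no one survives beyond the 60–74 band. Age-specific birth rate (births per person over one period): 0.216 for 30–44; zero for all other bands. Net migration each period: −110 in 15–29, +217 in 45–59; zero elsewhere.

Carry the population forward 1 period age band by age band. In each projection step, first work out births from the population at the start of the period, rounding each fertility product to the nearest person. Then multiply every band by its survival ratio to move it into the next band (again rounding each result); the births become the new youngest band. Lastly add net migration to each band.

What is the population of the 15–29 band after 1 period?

1653

Period 1.
Births: 1620 × 0.216 = 350
15–29: 1840 × 0.958 = 1763
30–44: 1140 × 0.942 = 1074
45–59: 1620 × 0.928 = 1503
60–74: 1170 × 0.933 = 1092
Net migration: 15–29 − 110 → 1653; 45–59 + 217 → 1720
→ [350, 1653, 1074, 1720, 1092]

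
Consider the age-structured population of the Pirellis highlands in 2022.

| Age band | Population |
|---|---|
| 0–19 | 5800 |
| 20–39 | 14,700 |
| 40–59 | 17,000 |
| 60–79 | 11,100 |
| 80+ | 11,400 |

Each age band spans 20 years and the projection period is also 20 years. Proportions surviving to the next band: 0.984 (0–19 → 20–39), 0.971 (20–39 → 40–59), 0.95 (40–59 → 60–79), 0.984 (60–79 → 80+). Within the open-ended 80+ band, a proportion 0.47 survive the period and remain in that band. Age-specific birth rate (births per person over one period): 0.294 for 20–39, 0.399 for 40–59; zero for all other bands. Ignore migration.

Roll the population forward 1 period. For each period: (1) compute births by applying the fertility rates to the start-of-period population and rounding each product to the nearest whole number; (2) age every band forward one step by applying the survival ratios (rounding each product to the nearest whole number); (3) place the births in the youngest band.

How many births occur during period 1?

(Bands numbered youngest = 1 to oldest = 5.)
[period 1]
Births: 14700 * 0.294 = 4322, 17000 * 0.399 = 6783 → 11105
Band 2: 5800 * 0.984 = 5707
Band 3: 14700 * 0.971 = 14274
Band 4: 17000 * 0.95 = 16150
Band 5: 11100 * 0.984 + 11400 * 0.47 = 10922 + 5358 = 16280
Population now: 0–19=11105, 20–39=5707, 40–59=14274, 60–79=16150, 80+=16280

11105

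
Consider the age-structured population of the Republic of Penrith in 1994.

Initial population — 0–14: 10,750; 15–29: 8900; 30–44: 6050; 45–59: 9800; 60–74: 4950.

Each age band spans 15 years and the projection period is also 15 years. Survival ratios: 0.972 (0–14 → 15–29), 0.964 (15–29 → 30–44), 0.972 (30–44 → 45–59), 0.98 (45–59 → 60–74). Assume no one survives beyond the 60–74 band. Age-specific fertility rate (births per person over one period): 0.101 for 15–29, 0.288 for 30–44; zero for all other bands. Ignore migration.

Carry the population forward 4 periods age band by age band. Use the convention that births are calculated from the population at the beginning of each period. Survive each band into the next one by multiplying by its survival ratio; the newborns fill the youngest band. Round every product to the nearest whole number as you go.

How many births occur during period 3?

3160

After projecting period 1:
Births: 8900 × 0.101 = 899  |  6050 × 0.288 = 1742 → total 2641
15–29: 10750 × 0.972 = 10449
30–44: 8900 × 0.964 = 8580
45–59: 6050 × 0.972 = 5881
60–74: 9800 × 0.98 = 9604
Giving 2641 / 10449 / 8580 / 5881 / 9604.
After projecting period 2:
Births: 10449 × 0.101 = 1055  |  8580 × 0.288 = 2471 → total 3526
15–29: 2641 × 0.972 = 2567
30–44: 10449 × 0.964 = 10073
45–59: 8580 × 0.972 = 8340
60–74: 5881 × 0.98 = 5763
Giving 3526 / 2567 / 10073 / 8340 / 5763.
After projecting period 3:
Births: 2567 × 0.101 = 259  |  10073 × 0.288 = 2901 → total 3160
15–29: 3526 × 0.972 = 3427
30–44: 2567 × 0.964 = 2475
45–59: 10073 × 0.972 = 9791
60–74: 8340 × 0.98 = 8173
Giving 3160 / 3427 / 2475 / 9791 / 8173.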